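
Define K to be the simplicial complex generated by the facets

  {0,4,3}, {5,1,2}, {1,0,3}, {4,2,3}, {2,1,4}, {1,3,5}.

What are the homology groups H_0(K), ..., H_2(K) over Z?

Take the total order 0 < 1 < 2 < 3 < 4 < 5 on the vertex set. Then K (dimension 2) consists of the simplices:

  0-simplices (6): [0], [1], [2], [3], [4], [5]
  1-simplices (12): [0,1], [0,3], [0,4], [1,2], [1,3], [1,4], [1,5], [2,3], [2,4], [2,5], [3,4], [3,5]
  2-simplices (6): [0,1,3], [0,3,4], [1,2,4], [1,2,5], [1,3,5], [2,3,4]

giving chain groups C_0 ≅ Z^6, C_1 ≅ Z^12, C_2 ≅ Z^6.

∂_1: C_1 → C_0 sends each edge [p,q] (with p < q) to q − p. For instance
  ∂[0,4] = [4] − [0].
This gives a 6×12 integer matrix of rank 5; reducing to Smith normal form yields diagonal entries (1,1,1,1,1).

Boundary ∂_2: C_2 → C_1 acts by ∂[p,q,r] = [q,r] − [p,r] + [p,q]. For instance
  ∂[1,2,5] = [2,5] − [1,5] + [1,2],
  ∂[2,3,4] = [3,4] − [2,4] + [2,3].
As a 12×6 matrix over Z this has rank 6, with invariant factors (1,1,1,1,1,1).

Now H_k = ker ∂_k / im ∂_{k+1}, so:

  H_0: rank C_0 − rank ∂_1 = 6 − 5 = 1, and the invariant factors of ∂_1 are all 1, so H_0 = Z.
  H_1: rank ker ∂_1 − rank ∂_2 = (12 − 5) − 6 = 1, and the invariant factors of ∂_2 are all 1, so H_1 = Z.
  H_2: rank ker ∂_2 − rank ∂_3 = (6 − 6) − 0 = 0, and there is no ∂_3, so H_2 = 0.

As a check, the Euler characteristic is 6 − 12 + 6 = 0, which agrees with 1 − 1 + 0 = 0.

H_0 ≅ Z,  H_1 ≅ Z,  H_2 = 0.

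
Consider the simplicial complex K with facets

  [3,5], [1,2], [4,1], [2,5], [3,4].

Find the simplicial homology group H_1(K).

We work with the vertex ordering 1 < 2 < 3 < 4 < 5. The simplices of K, each written with vertices in increasing order, are:

  0-simplices (5): [1], [2], [3], [4], [5]
  1-simplices (5): [1,2], [1,4], [2,5], [3,4], [3,5]

giving chain groups C_0 ≅ Z^5, C_1 ≅ Z^5.

∂_1: C_1 → C_0 maps an edge to its endpoints' difference, ∂[p,q] = q − p. For instance
  ∂[3,4] = [4] − [3].
This gives a 5×5 integer matrix of rank 4; reducing to Smith normal form yields diagonal entries (1,1,1,1).

From H_k ≅ ker(∂_k) / im(∂_{k+1}) we obtain:

  H_1: rank ker ∂_1 − rank ∂_2 = (5 − 4) − 0 = 1, and there is no ∂_2, so H_1 = Z.

H_1 ≅ Z.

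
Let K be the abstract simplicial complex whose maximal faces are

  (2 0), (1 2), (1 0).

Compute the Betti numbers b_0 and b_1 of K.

We work with the vertex ordering 0 < 1 < 2. The simplices of K, each written with vertices in increasing order, are:

  0-simplices (3): [0], [1], [2]
  1-simplices (3): [0,1], [0,2], [1,2]

giving chain groups C_0 ≅ Z^3, C_1 ≅ Z^3.

The boundary map ∂_1: C_1 → C_0 maps an edge to its endpoints' difference, ∂[p,q] = q − p. For instance
  ∂[1,2] = [2] − [1].
This gives a 3×3 integer matrix of rank 2; reducing to Smith normal form yields diagonal entries (1,1).

Now H_k = ker ∂_k / im ∂_{k+1}, so:

  H_0: rank C_0 − rank ∂_1 = 3 − 2 = 1, and the invariant factors of ∂_1 are all 1, so H_0 = Z.
  H_1: rank ker ∂_1 − rank ∂_2 = (3 − 2) − 0 = 1, and there is no ∂_2, so H_1 = Z.

(K is a triangulation of the circle S^1.)

Hence the Betti numbers are b_0 = 1, b_1 = 1.

b_0 = 1, b_1 = 1.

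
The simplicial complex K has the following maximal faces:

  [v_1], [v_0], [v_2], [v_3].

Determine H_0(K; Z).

We work with the vertex ordering v_0 < v_1 < v_2 < v_3. The simplices of K, each written with vertices in increasing order, are:

  0-simplices (4): [v_0], [v_1], [v_2], [v_3]

so the chain groups are C_0 ≅ Z^4.

From H_k ≅ ker(∂_k) / im(∂_{k+1}) we obtain:

  H_0: rank C_0 − rank ∂_1 = 4 − 0 = 4, and there is no ∂_1, so H_0 ≅ Z^4.

(K is a triangulation of a set of 4 points.)

H_0 ≅ Z^4.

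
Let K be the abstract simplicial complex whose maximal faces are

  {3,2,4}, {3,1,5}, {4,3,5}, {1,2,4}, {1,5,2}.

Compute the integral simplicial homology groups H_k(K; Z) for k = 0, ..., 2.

Order the vertices as 1 < 2 < 3 < 4 < 5. Listing each simplex with vertices in this order, K has dimension 2 with simplices:

  0-simplices (5): [1], [2], [3], [4], [5]
  1-simplices (10): [1,2], [1,3], [1,4], [1,5], [2,3], [2,4], [2,5], [3,4], [3,5], [4,5]
  2-simplices (5): [1,2,4], [1,2,5], [1,3,5], [2,3,4], [3,4,5]

giving chain groups C_0 ≅ Z^5, C_1 ≅ Z^10, C_2 ≅ Z^5.

Boundary ∂_1: C_1 → C_0 sends each edge [p,q] (with p < q) to q − p. For instance
  ∂[2,4] = [4] − [2].
This gives a 5×10 integer matrix of rank 4; reducing to Smith normal form yields diagonal entries (1,1,1,1).

Boundary ∂_2: C_2 → C_1 maps a triangle to the signed sum of its edges. For instance
  ∂[2,3,4] = [3,4] − [2,4] + [2,3],
  ∂[1,2,5] = [2,5] − [1,5] + [1,2].
This gives a 10×5 integer matrix of rank 5; reducing to Smith normal form yields diagonal entries (1,1,1,1,1).

Computing H_k = (kernel of ∂_k) / (image of ∂_{k+1}):

  H_0: rank C_0 − rank ∂_1 = 5 − 4 = 1, and the invariant factors of ∂_1 are all 1, so H_0 ≅ Z.
  H_1: rank ker ∂_1 − rank ∂_2 = (10 − 4) − 5 = 1, and the invariant factors of ∂_2 are all 1, so H_1 ≅ Z.
  H_2: rank ker ∂_2 − rank ∂_3 = (5 − 5) − 0 = 0, and there is no ∂_3, so H_2 ≅ 0.

As a check, the Euler characteristic is 5 − 10 + 5 = 0, which agrees with 1 − 1 + 0 = 0.

H_0 ≅ Z,  H_1 ≅ Z,  H_2 = 0.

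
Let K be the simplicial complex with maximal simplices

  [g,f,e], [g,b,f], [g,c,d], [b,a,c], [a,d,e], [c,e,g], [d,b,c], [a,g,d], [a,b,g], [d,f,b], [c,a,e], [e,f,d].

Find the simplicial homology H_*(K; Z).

Order the vertices as a < b < c < d < e < f < g. Listing each simplex with vertices in this order, K has dimension 2 with simplices:

  0-simplices (7): a, b, c, d, e, f, g
  1-simplices (18): ab, ac, ad, ae, ag, bc, bd, bf, bg, cd, ce, cg, de, df, dg, ef, eg, fg
  2-simplices (12): abc, abg, ace, ade, adg, bcd, bdf, bfg, cdg, ceg, def, efg

so the chain groups are C_0 ≅ Z^7, C_1 ≅ Z^18, C_2 ≅ Z^12.

The boundary map ∂_1: C_1 → C_0 is given by ∂[p,q] = [q] − [p].
This gives a 7×18 integer matrix of rank 6; reducing to Smith normal form yields diagonal entries (1,1,1,1,1,1).

∂_2: C_2 → C_1 maps a triangle to the signed sum of its edges. For instance
  ∂adg = dg − ag + ad,
  ∂ace = ce − ae + ac.
The 18×12 boundary matrix has rank 12 and Smith normal form diag(1,1,1,1,1,1,1,1,1,1,1,2).

Reading off H_k = ker ∂_k / im ∂_{k+1}:

  H_0: rank C_0 − rank ∂_1 = 7 − 6 = 1, and the invariant factors of ∂_1 are all 1, so H_0 ≅ Z.
  H_1: rank ker ∂_1 − rank ∂_2 = (18 − 6) − 12 = 0, and ∂_2 has invariant factor 2 > 1, so H_1 ≅ Z/2.
  H_2: rank ker ∂_2 − rank ∂_3 = (12 − 12) − 0 = 0, and there is no ∂_3, so H_2 ≅ 0.

(K is a triangulation of the real projective plane RP^2.)

H_0 ≅ Z,  H_1 ≅ Z/2,  H_2 = 0.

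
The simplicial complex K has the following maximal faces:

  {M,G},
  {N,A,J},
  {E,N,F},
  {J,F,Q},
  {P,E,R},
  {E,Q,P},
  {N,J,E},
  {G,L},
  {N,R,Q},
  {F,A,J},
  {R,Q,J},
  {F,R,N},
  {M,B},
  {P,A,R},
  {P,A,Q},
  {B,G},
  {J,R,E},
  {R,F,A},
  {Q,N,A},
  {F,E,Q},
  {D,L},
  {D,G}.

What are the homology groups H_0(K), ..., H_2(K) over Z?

H_0 = Z^2,  H_1 = Z^4,  H_2 = Z.

K has 13 vertices, 30 edges, 16 triangles.
rank ∂_0 = 0, rank ∂_1 = 11 ⇒ b_0 = 13 − 0 − 11 = 2; all invariant factors of ∂_1 are 1 so no torsion. So H_0 ≅ Z^2.
rank ∂_1 = 11, rank ∂_2 = 15 ⇒ b_1 = 30 − 11 − 15 = 4; all invariant factors of ∂_2 are 1 so no torsion. So H_1 ≅ Z^4.
rank ∂_2 = 15, rank ∂_3 = 0 ⇒ b_2 = 16 − 15 − 0 = 1. So H_2 ≅ Z.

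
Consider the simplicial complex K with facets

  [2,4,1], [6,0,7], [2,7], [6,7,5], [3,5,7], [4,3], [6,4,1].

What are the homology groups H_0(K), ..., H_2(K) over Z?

H_0 = Z,  H_1 = Z^2,  H_2 = 0.

K has 8 vertices, 14 edges, 5 triangles.
rank ∂_0 = 0, rank ∂_1 = 7 ⇒ b_0 = 8 − 0 − 7 = 1; all invariant factors of ∂_1 are 1 so no torsion. So H_0 ≅ Z.
rank ∂_1 = 7, rank ∂_2 = 5 ⇒ b_1 = 14 − 7 − 5 = 2; all invariant factors of ∂_2 are 1 so no torsion. So H_1 ≅ Z^2.
rank ∂_2 = 5, rank ∂_3 = 0 ⇒ b_2 = 5 − 5 − 0 = 0. So H_2 ≅ 0.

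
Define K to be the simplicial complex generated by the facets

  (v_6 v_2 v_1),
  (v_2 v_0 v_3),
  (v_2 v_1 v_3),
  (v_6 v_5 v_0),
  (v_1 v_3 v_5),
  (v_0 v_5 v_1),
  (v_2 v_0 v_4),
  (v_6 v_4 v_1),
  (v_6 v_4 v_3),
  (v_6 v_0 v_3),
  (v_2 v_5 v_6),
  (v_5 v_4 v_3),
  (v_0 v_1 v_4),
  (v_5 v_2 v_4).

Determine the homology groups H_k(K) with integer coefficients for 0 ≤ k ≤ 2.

H_0 ≅ Z,  H_1 ≅ Z^2,  H_2 ≅ Z.

Take the total order v_0 < v_1 < v_2 < v_3 < v_4 < v_5 < v_6 on the vertex set. Then K (dimension 2) consists of the simplices:

  0-simplices (7): [v_0], [v_1], [v_2], [v_3], [v_4], [v_5], [v_6]
  1-simplices (21): (21 of them)
  2-simplices (14): (14 of them)

so the chain groups are C_0 ≅ Z^7, C_1 ≅ Z^21, C_2 ≅ Z^14.

∂_1: C_1 → C_0 is given by ∂[p,q] = [q] − [p]. For instance
  ∂[v_0,v_1] = [v_1] − [v_0].
The resulting 7×21 matrix has rank 6, and its Smith normal form has invariant factors (1,1,1,1,1,1).

The boundary map ∂_2: C_2 → C_1 sends each 2-simplex [p,q,r] to [q,r] − [p,r] + [p,q]. For instance
  ∂[v_0,v_1,v_4] = [v_1,v_4] − [v_0,v_4] + [v_0,v_1],
  ∂[v_2,v_5,v_6] = [v_5,v_6] − [v_2,v_6] + [v_2,v_5].
The 21×14 boundary matrix has rank 13 and Smith normal form diag(1,1,1,1,1,1,1,1,1,1,1,1,1).

Computing H_k = (kernel of ∂_k) / (image of ∂_{k+1}):

  H_0: rank C_0 − rank ∂_1 = 7 − 6 = 1, and the invariant factors of ∂_1 are all 1, so H_0 ≅ Z.
  H_1: rank ker ∂_1 − rank ∂_2 = (21 − 6) − 13 = 2, and the invariant factors of ∂_2 are all 1, so H_1 ≅ Z^2.
  H_2: rank ker ∂_2 − rank ∂_3 = (14 − 13) − 0 = 1, and there is no ∂_3, so H_2 ≅ Z.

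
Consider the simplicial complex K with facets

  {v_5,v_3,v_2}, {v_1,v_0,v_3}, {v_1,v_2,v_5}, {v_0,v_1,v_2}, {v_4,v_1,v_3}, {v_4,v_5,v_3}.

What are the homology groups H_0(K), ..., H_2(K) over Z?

H_0 ≅ Z,  H_1 ≅ Z,  H_2 = 0.

Take the total order v_0 < v_1 < v_2 < v_3 < v_4 < v_5 on the vertex set. Then K (dimension 2) consists of the simplices:

  0-simplices (6): [v_0], [v_1], [v_2], [v_3], [v_4], [v_5]
  1-simplices (12): [v_0,v_1], [v_0,v_2], [v_0,v_3], [v_1,v_2], [v_1,v_3], [v_1,v_4], [v_1,v_5], [v_2,v_3], [v_2,v_5], [v_3,v_4], [v_3,v_5], [v_4,v_5]
  2-simplices (6): [v_0,v_1,v_2], [v_0,v_1,v_3], [v_1,v_2,v_5], [v_1,v_3,v_4], [v_2,v_3,v_5], [v_3,v_4,v_5]

Hence C_0 ≅ Z^6, C_1 ≅ Z^12, C_2 ≅ Z^6.

Boundary ∂_1: C_1 → C_0 sends each edge [p,q] (with p < q) to q − p. For instance
  ∂[v_1,v_3] = [v_3] − [v_1].
This gives a 6×12 integer matrix of rank 5; reducing to Smith normal form yields diagonal entries (1,1,1,1,1).

The boundary map ∂_2: C_2 → C_1 maps a triangle to the signed sum of its edges. For instance
  ∂[v_0,v_1,v_2] = [v_1,v_2] − [v_0,v_2] + [v_0,v_1],
  ∂[v_2,v_3,v_5] = [v_3,v_5] − [v_2,v_5] + [v_2,v_3].
This gives a 12×6 integer matrix of rank 6; reducing to Smith normal form yields diagonal entries (1,1,1,1,1,1).

From H_k ≅ ker(∂_k) / im(∂_{k+1}) we obtain:

  H_0: rank C_0 − rank ∂_1 = 6 − 5 = 1, and the invariant factors of ∂_1 are all 1, so H_0 = Z.
  H_1: rank ker ∂_1 − rank ∂_2 = (12 − 5) − 6 = 1, and the invariant factors of ∂_2 are all 1, so H_1 = Z.
  H_2: rank ker ∂_2 − rank ∂_3 = (6 − 6) − 0 = 0, and there is no ∂_3, so H_2 = 0.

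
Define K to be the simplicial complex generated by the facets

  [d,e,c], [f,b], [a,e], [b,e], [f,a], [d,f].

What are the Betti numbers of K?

b_0 = 1, b_1 = 2, b_2 = 0.

Order the vertices as a < b < c < d < e < f. Listing each simplex with vertices in this order, K has dimension 2 with simplices:

  0-simplices (6): a, b, c, d, e, f
  1-simplices (8): ae, af, be, bf, cd, ce, de, df
  2-simplices (1): cde

giving chain groups C_0 ≅ Z^6, C_1 ≅ Z^8, C_2 ≅ Z^1.

Boundary ∂_1: C_1 → C_0 maps an edge to its endpoints' difference, ∂[p,q] = q − p. For instance
  ∂de = e − d.
This gives a 6×8 integer matrix of rank 5; reducing to Smith normal form yields diagonal entries (1,1,1,1,1).

Boundary ∂_2: C_2 → C_1 maps a triangle to the signed sum of its edges. For instance
  ∂cde = de − ce + cd.
As a 8×1 matrix over Z this has rank 1, with invariant factors (1).

Reading off H_k = ker ∂_k / im ∂_{k+1}:

  H_0: rank C_0 − rank ∂_1 = 6 − 5 = 1, and the invariant factors of ∂_1 are all 1, so H_0 = Z.
  H_1: rank ker ∂_1 − rank ∂_2 = (8 − 5) − 1 = 2, and the invariant factors of ∂_2 are all 1, so H_1 = Z^2.
  H_2: rank ker ∂_2 − rank ∂_3 = (1 − 1) − 0 = 0, and there is no ∂_3, so H_2 = 0.

As a check, the Euler characteristic is 6 − 8 + 1 = -1, which agrees with 1 − 2 + 0 = -1.

Hence the Betti numbers are b_0 = 1, b_1 = 2, b_2 = 0.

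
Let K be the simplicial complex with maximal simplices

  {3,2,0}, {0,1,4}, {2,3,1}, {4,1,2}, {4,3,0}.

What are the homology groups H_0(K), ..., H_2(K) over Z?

H_0 ≅ Z,  H_1 ≅ Z,  H_2 = 0.

K has 5 vertices, 10 edges, 5 triangles.
rank ∂_0 = 0, rank ∂_1 = 4 ⇒ b_0 = 5 − 0 − 4 = 1; all invariant factors of ∂_1 are 1 so no torsion. So H_0 ≅ Z.
rank ∂_1 = 4, rank ∂_2 = 5 ⇒ b_1 = 10 − 4 − 5 = 1; all invariant factors of ∂_2 are 1 so no torsion. So H_1 ≅ Z.
rank ∂_2 = 5, rank ∂_3 = 0 ⇒ b_2 = 5 − 5 − 0 = 0. So H_2 ≅ 0.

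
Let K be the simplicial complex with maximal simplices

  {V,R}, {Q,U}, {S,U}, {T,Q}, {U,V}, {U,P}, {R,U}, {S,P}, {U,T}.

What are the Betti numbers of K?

b_0 = 1, b_1 = 3.

K has 7 vertices, 9 edges.
rank ∂_0 = 0, rank ∂_1 = 6 ⇒ b_0 = 7 − 0 − 6 = 1; all invariant factors of ∂_1 are 1 so no torsion. So H_0 ≅ Z.
rank ∂_1 = 6, rank ∂_2 = 0 ⇒ b_1 = 9 − 6 − 0 = 3. So H_1 ≅ Z^3.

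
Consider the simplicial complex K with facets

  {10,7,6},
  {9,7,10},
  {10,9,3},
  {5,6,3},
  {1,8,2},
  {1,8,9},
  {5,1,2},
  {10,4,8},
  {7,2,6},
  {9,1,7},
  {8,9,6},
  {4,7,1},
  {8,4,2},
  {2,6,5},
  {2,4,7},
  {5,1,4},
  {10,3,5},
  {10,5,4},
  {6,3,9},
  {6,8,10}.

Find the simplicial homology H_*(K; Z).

H_0 = Z,  H_1 = Z ⊕ Z/2,  H_2 = 0.

Take the total order 1 < 2 < 3 < 4 < 5 < 6 < 7 < 8 < 9 < 10 on the vertex set. Then K (dimension 2) consists of the simplices:

  0-simplices (10): [1], [2], [3], [4], [5], [6], [7], [8], [9], [10]
  1-simplices (30): (30 of them)
  2-simplices (20): (20 of them)

giving chain groups C_0 ≅ Z^10, C_1 ≅ Z^30, C_2 ≅ Z^20.

The boundary map ∂_1: C_1 → C_0 is given by ∂[p,q] = [q] − [p]. For instance
  ∂[4,8] = [8] − [4].
The 10×30 boundary matrix has rank 9 and Smith normal form diag(1,1,1,1,1,1,1,1,1).

The boundary map ∂_2: C_2 → C_1 acts by ∂[p,q,r] = [q,r] − [p,r] + [p,q]. For instance
  ∂[6,8,9] = [8,9] − [6,9] + [6,8],
  ∂[3,5,10] = [5,10] − [3,10] + [3,5].
The resulting 30×20 matrix has rank 20, and its Smith normal form has invariant factors (1,1,1,1,1,1,1,1,1,1,1,1,1,1,1,1,1,1,1,2).

From H_k ≅ ker(∂_k) / im(∂_{k+1}) we obtain:

  H_0: rank C_0 − rank ∂_1 = 10 − 9 = 1, and the invariant factors of ∂_1 are all 1, so H_0 = Z.
  H_1: rank ker ∂_1 − rank ∂_2 = (30 − 9) − 20 = 1, and ∂_2 has invariant factor 2 > 1, so H_1 = Z ⊕ Z/2.
  H_2: rank ker ∂_2 − rank ∂_3 = (20 − 20) − 0 = 0, and there is no ∂_3, so H_2 = 0.

As a check, the Euler characteristic is 10 − 30 + 20 = 0, which agrees with 1 − 1 + 0 = 0.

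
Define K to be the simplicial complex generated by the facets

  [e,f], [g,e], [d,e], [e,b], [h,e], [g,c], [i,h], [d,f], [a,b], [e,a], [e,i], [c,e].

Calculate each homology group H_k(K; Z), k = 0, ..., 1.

H_0 ≅ Z,  H_1 ≅ Z^4.

Order the vertices as a < b < c < d < e < f < g < h < i. Listing each simplex with vertices in this order, K has dimension 1 with simplices:

  0-simplices (9): a, b, c, d, e, f, g, h, i
  1-simplices (12): ab, ae, be, ce, cg, de, df, ef, eg, eh, ei, hi

so the chain groups are C_0 ≅ Z^9, C_1 ≅ Z^12.

Boundary ∂_1: C_1 → C_0 is given by ∂[p,q] = [q] − [p]. For instance
  ∂de = e − d.
The 9×12 boundary matrix has rank 8 and Smith normal form diag(1,1,1,1,1,1,1,1).

From H_k ≅ ker(∂_k) / im(∂_{k+1}) we obtain:

  H_0: rank C_0 − rank ∂_1 = 9 − 8 = 1, and the invariant factors of ∂_1 are all 1, so H_0 ≅ Z.
  H_1: rank ker ∂_1 − rank ∂_2 = (12 − 8) − 0 = 4, and there is no ∂_2, so H_1 ≅ Z^4.

As a check, the Euler characteristic is 9 − 12 = -3, which agrees with 1 − 4 = -3.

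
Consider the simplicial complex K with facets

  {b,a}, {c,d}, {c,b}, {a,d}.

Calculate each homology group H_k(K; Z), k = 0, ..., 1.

H_0 ≅ Z,  H_1 ≅ Z.

K has 4 vertices, 4 edges.
rank ∂_0 = 0, rank ∂_1 = 3 ⇒ b_0 = 4 − 0 − 3 = 1; all invariant factors of ∂_1 are 1 so no torsion. So H_0 ≅ Z.
rank ∂_1 = 3, rank ∂_2 = 0 ⇒ b_1 = 4 − 3 − 0 = 1. So H_1 ≅ Z.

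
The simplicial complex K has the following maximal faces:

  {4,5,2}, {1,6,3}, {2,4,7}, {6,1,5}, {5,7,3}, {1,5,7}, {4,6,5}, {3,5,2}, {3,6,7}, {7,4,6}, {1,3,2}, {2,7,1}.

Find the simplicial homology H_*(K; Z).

Order the vertices as 1 < 2 < 3 < 4 < 5 < 6 < 7. Listing each simplex with vertices in this order, K has dimension 2 with simplices:

  0-simplices (7): [1], [2], [3], [4], [5], [6], [7]
  1-simplices (18): [1,2], [1,3], [1,5], [1,6], [1,7], [2,3], [2,4], [2,5], [2,7], [3,5], [3,6], [3,7], [4,5], [4,6], [4,7], [5,6], [5,7], [6,7]
  2-simplices (12): [1,2,3], [1,2,7], [1,3,6], [1,5,6], [1,5,7], [2,3,5], [2,4,5], [2,4,7], [3,5,7], [3,6,7], [4,5,6], [4,6,7]

so the chain groups are C_0 ≅ Z^7, C_1 ≅ Z^18, C_2 ≅ Z^12.

Boundary ∂_1: C_1 → C_0 sends each edge [p,q] (with p < q) to q − p.
As a 7×18 matrix over Z this has rank 6, with invariant factors (1,1,1,1,1,1).

Boundary ∂_2: C_2 → C_1 sends each 2-simplex [p,q,r] to [q,r] − [p,r] + [p,q]. For instance
  ∂[2,3,5] = [3,5] − [2,5] + [2,3],
  ∂[4,5,6] = [5,6] − [4,6] + [4,5].
As a 18×12 matrix over Z this has rank 12, with invariant factors (1,1,1,1,1,1,1,1,1,1,1,2).

Now H_k = ker ∂_k / im ∂_{k+1}, so:

  H_0: rank C_0 − rank ∂_1 = 7 − 6 = 1, and the invariant factors of ∂_1 are all 1, so H_0 = Z.
  H_1: rank ker ∂_1 − rank ∂_2 = (18 − 6) − 12 = 0, and ∂_2 has invariant factor 2 > 1, so H_1 = Z/2Z.
  H_2: rank ker ∂_2 − rank ∂_3 = (12 − 12) − 0 = 0, and there is no ∂_3, so H_2 = 0.

H_0 ≅ Z,  H_1 ≅ Z/2Z,  H_2 = 0.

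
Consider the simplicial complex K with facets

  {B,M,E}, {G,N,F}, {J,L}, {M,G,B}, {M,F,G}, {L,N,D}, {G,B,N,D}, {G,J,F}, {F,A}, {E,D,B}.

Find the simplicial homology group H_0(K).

H_0 ≅ Z.

Order the vertices as A < B < D < E < F < G < J < L < M < N. Listing each simplex with vertices in this order, K has dimension 3 with simplices:

  0-simplices (10): A, B, D, E, F, G, J, L, M, N
  1-simplices (20): AF, BD, BE, BG, BM, BN, DE, DG, DL, DN, EM, FG, FJ, FM, FN, GJ, GM, GN, JL, LN
  2-simplices (11): BDE, BDG, BDN, BEM, BGM, BGN, DGN, DLN, FGJ, FGM, FGN
  3-simplices (1): BDGN

Hence C_0 ≅ Z^10, C_1 ≅ Z^20, C_2 ≅ Z^11, C_3 ≅ Z^1.

Boundary ∂_1: C_1 → C_0 sends each edge [p,q] (with p < q) to q − p. For instance
  ∂GJ = J − G.
The 10×20 boundary matrix has rank 9 and Smith normal form diag(1,1,1,1,1,1,1,1,1).

Boundary ∂_2: C_2 → C_1 acts by ∂[p,q,r] = [q,r] − [p,r] + [p,q]. For instance
  ∂FGM = GM − FM + FG,
  ∂BGM = GM − BM + BG.
The resulting 20×11 matrix has rank 10, and its Smith normal form has invariant factors (1,1,1,1,1,1,1,1,1,1).

Boundary ∂_3: C_3 → C_2 sends each 3-simplex σ to the alternating sum Σ_i (−1)^i (σ with its i-th vertex removed). For instance
  ∂BDGN = DGN − BGN + BDN − BDG.
The resulting 11×1 matrix has rank 1, and its Smith normal form has invariant factors (1).

Computing H_k = (kernel of ∂_k) / (image of ∂_{k+1}):

  H_0: rank C_0 − rank ∂_1 = 10 − 9 = 1, and the invariant factors of ∂_1 are all 1, so H_0 = Z.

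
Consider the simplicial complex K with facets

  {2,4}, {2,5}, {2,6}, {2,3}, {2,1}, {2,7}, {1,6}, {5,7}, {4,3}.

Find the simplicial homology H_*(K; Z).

Fix the vertex order 1 < 2 < 3 < 4 < 5 < 6 < 7 and write every simplex with vertices in increasing order. Then dim K = 1 and the simplices of K are:

  0-simplices (7): [1], [2], [3], [4], [5], [6], [7]
  1-simplices (9): [1,2], [1,6], [2,3], [2,4], [2,5], [2,6], [2,7], [3,4], [5,7]

giving chain groups C_0 ≅ Z^7, C_1 ≅ Z^9.

The boundary map ∂_1: C_1 → C_0 maps an edge to its endpoints' difference, ∂[p,q] = q − p.
The 7×9 boundary matrix has rank 6 and Smith normal form diag(1,1,1,1,1,1).

Reading off H_k = ker ∂_k / im ∂_{k+1}:

  H_0: rank C_0 − rank ∂_1 = 7 − 6 = 1, and the invariant factors of ∂_1 are all 1, so H_0 = Z.
  H_1: rank ker ∂_1 − rank ∂_2 = (9 − 6) − 0 = 3, and there is no ∂_2, so H_1 = Z^3.

As a check, the Euler characteristic is 7 − 9 = -2, which agrees with 1 − 3 = -2.

H_0 = Z,  H_1 = Z^3.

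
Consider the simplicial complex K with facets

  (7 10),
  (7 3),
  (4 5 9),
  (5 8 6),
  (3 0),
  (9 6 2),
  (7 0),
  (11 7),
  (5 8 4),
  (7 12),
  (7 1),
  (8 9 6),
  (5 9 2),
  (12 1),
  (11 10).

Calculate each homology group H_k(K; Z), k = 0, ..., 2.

H_0 ≅ Z^2,  H_1 ≅ Z^4,  H_2 = 0.

Take the total order 0 < 1 < 2 < 3 < 4 < 5 < 6 < 7 < 8 < 9 < 10 < 11 < 12 on the vertex set. Then K (dimension 2) consists of the simplices:

  0-simplices (13): [0], [1], [2], [3], [4], [5], [6], [7], [8], [9], [10], [11], [12]
  1-simplices (21): [0,3], [0,7], [1,7], [1,12], [2,5], [2,6], [2,9], [3,7], [4,5], [4,8], [4,9], [5,6], [5,8], [5,9], [6,8], [6,9], [7,10], [7,11], [7,12], [8,9], [10,11]
  2-simplices (6): [2,5,9], [2,6,9], [4,5,8], [4,5,9], [5,6,8], [6,8,9]

Hence C_0 ≅ Z^13, C_1 ≅ Z^21, C_2 ≅ Z^6.

∂_1: C_1 → C_0 is given by ∂[p,q] = [q] − [p]. For instance
  ∂[0,3] = [3] − [0].
As a 13×21 matrix over Z this has rank 11, with invariant factors (1,1,1,1,1,1,1,1,1,1,1).

∂_2: C_2 → C_1 sends each 2-simplex [p,q,r] to [q,r] − [p,r] + [p,q]. For instance
  ∂[5,6,8] = [6,8] − [5,8] + [5,6],
  ∂[2,6,9] = [6,9] − [2,9] + [2,6].
The resulting 21×6 matrix has rank 6, and its Smith normal form has invariant factors (1,1,1,1,1,1).

Reading off H_k = ker ∂_k / im ∂_{k+1}:

  H_0: rank C_0 − rank ∂_1 = 13 − 11 = 2, and the invariant factors of ∂_1 are all 1, so H_0 ≅ Z^2.
  H_1: rank ker ∂_1 − rank ∂_2 = (21 − 11) − 6 = 4, and the invariant factors of ∂_2 are all 1, so H_1 ≅ Z^4.
  H_2: rank ker ∂_2 − rank ∂_3 = (6 − 6) − 0 = 0, and there is no ∂_3, so H_2 ≅ 0.

As a check, the Euler characteristic is 13 − 21 + 6 = -2, which agrees with 2 − 4 + 0 = -2.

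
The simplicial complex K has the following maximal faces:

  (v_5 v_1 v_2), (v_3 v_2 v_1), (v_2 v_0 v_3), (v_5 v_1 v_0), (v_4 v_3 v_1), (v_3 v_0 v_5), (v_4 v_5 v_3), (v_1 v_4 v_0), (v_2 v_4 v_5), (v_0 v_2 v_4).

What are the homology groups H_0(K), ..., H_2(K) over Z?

Fix the vertex order v_0 < v_1 < v_2 < v_3 < v_4 < v_5 and write every simplex with vertices in increasing order. Then dim K = 2 and the simplices of K are:

  0-simplices (6): [v_0], [v_1], [v_2], [v_3], [v_4], [v_5]
  1-simplices (15): (15 of them)
  2-simplices (10): [v_0,v_1,v_4], [v_0,v_1,v_5], [v_0,v_2,v_3], [v_0,v_2,v_4], [v_0,v_3,v_5], [v_1,v_2,v_3], [v_1,v_2,v_5], [v_1,v_3,v_4], [v_2,v_4,v_5], [v_3,v_4,v_5]

giving chain groups C_0 ≅ Z^6, C_1 ≅ Z^15, C_2 ≅ Z^10.

Boundary ∂_1: C_1 → C_0 sends each edge [p,q] (with p < q) to q − p.
This gives a 6×15 integer matrix of rank 5; reducing to Smith normal form yields diagonal entries (1,1,1,1,1).

∂_2: C_2 → C_1 acts by ∂[p,q,r] = [q,r] − [p,r] + [p,q]. For instance
  ∂[v_0,v_2,v_3] = [v_2,v_3] − [v_0,v_3] + [v_0,v_2],
  ∂[v_3,v_4,v_5] = [v_4,v_5] − [v_3,v_5] + [v_3,v_4].
As a 15×10 matrix over Z this has rank 10, with invariant factors (1,1,1,1,1,1,1,1,1,2).

Now H_k = ker ∂_k / im ∂_{k+1}, so:

  H_0: rank C_0 − rank ∂_1 = 6 − 5 = 1, and the invariant factors of ∂_1 are all 1, so H_0 = Z.
  H_1: rank ker ∂_1 − rank ∂_2 = (15 − 5) − 10 = 0, and ∂_2 has invariant factor 2 > 1, so H_1 = Z/2.
  H_2: rank ker ∂_2 − rank ∂_3 = (10 − 10) − 0 = 0, and there is no ∂_3, so H_2 = 0.

(K is a triangulation of the real projective plane RP^2.)

H_0 = Z,  H_1 = Z/2,  H_2 = 0.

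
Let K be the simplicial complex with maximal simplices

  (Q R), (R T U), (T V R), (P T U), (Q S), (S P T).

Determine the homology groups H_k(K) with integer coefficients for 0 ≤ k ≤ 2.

H_0 ≅ Z,  H_1 ≅ Z,  H_2 = 0.

Order the vertices as P < Q < R < S < T < U < V. Listing each simplex with vertices in this order, K has dimension 2 with simplices:

  0-simplices (7): P, Q, R, S, T, U, V
  1-simplices (11): PS, PT, PU, QR, QS, RT, RU, RV, ST, TU, TV
  2-simplices (4): PST, PTU, RTU, RTV

Hence C_0 ≅ Z^7, C_1 ≅ Z^11, C_2 ≅ Z^4.

Boundary ∂_1: C_1 → C_0 is given by ∂[p,q] = [q] − [p].
The 7×11 boundary matrix has rank 6 and Smith normal form diag(1,1,1,1,1,1).

∂_2: C_2 → C_1 maps a triangle to the signed sum of its edges. For instance
  ∂RTV = TV − RV + RT,
  ∂PST = ST − PT + PS.
This gives a 11×4 integer matrix of rank 4; reducing to Smith normal form yields diagonal entries (1,1,1,1).

Reading off H_k = ker ∂_k / im ∂_{k+1}:

  H_0: rank C_0 − rank ∂_1 = 7 − 6 = 1, and the invariant factors of ∂_1 are all 1, so H_0 = Z.
  H_1: rank ker ∂_1 − rank ∂_2 = (11 − 6) − 4 = 1, and the invariant factors of ∂_2 are all 1, so H_1 = Z.
  H_2: rank ker ∂_2 − rank ∂_3 = (4 − 4) − 0 = 0, and there is no ∂_3, so H_2 = 0.

As a check, the Euler characteristic is 7 − 11 + 4 = 0, which agrees with 1 − 1 + 0 = 0.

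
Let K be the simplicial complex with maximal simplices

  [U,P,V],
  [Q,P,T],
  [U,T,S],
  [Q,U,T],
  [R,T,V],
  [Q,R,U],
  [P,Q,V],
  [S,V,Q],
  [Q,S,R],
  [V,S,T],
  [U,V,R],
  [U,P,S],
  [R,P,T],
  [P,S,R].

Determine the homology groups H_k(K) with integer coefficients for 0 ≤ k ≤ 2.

Order the vertices as P < Q < R < S < T < U < V. Listing each simplex with vertices in this order, K has dimension 2 with simplices:

  0-simplices (7): P, Q, R, S, T, U, V
  1-simplices (21): PQ, PR, PS, PT, PU, PV, QR, QS, QT, QU, QV, RS, RT, RU, RV, ST, SU, SV, TU, TV, UV
  2-simplices (14): PQT, PQV, PRS, PRT, PSU, PUV, QRS, QRU, QSV, QTU, RTV, RUV, STU, STV

Hence C_0 ≅ Z^7, C_1 ≅ Z^21, C_2 ≅ Z^14.

Boundary ∂_1: C_1 → C_0 is given by ∂[p,q] = [q] − [p]. For instance
  ∂QS = S − Q.
The resulting 7×21 matrix has rank 6, and its Smith normal form has invariant factors (1,1,1,1,1,1).

The boundary map ∂_2: C_2 → C_1 maps a triangle to the signed sum of its edges. For instance
  ∂RTV = TV − RV + RT,
  ∂QTU = TU − QU + QT.
This gives a 21×14 integer matrix of rank 13; reducing to Smith normal form yields diagonal entries (1,1,1,1,1,1,1,1,1,1,1,1,1).

Now H_k = ker ∂_k / im ∂_{k+1}, so:

  H_0: rank C_0 − rank ∂_1 = 7 − 6 = 1, and the invariant factors of ∂_1 are all 1, so H_0 ≅ Z.
  H_1: rank ker ∂_1 − rank ∂_2 = (21 − 6) − 13 = 2, and the invariant factors of ∂_2 are all 1, so H_1 ≅ Z^2.
  H_2: rank ker ∂_2 − rank ∂_3 = (14 − 13) − 0 = 1, and there is no ∂_3, so H_2 ≅ Z.

As a check, the Euler characteristic is 7 − 21 + 14 = 0, which agrees with 1 − 2 + 1 = 0.

H_0 = Z,  H_1 = Z^2,  H_2 = Z.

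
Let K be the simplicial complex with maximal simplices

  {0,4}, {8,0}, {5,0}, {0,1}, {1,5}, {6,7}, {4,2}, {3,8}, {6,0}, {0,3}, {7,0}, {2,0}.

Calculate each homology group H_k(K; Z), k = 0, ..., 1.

H_0 = Z,  H_1 = Z^4.

K has 9 vertices, 12 edges.
rank ∂_0 = 0, rank ∂_1 = 8 ⇒ b_0 = 9 − 0 − 8 = 1; all invariant factors of ∂_1 are 1 so no torsion. So H_0 ≅ Z.
rank ∂_1 = 8, rank ∂_2 = 0 ⇒ b_1 = 12 − 8 − 0 = 4. So H_1 ≅ Z^4.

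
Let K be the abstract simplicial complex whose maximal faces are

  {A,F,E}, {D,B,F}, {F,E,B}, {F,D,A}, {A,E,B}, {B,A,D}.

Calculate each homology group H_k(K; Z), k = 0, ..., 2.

Take the total order A < B < D < E < F on the vertex set. Then K (dimension 2) consists of the simplices:

  0-simplices (5): A, B, D, E, F
  1-simplices (9): AB, AD, AE, AF, BD, BE, BF, DF, EF
  2-simplices (6): ABD, ABE, ADF, AEF, BDF, BEF

giving chain groups C_0 ≅ Z^5, C_1 ≅ Z^9, C_2 ≅ Z^6.

∂_1: C_1 → C_0 is given by ∂[p,q] = [q] − [p]. For instance
  ∂AB = B − A.
As a 5×9 matrix over Z this has rank 4, with invariant factors (1,1,1,1).

The boundary map ∂_2: C_2 → C_1 sends each 2-simplex [p,q,r] to [q,r] − [p,r] + [p,q]. For instance
  ∂BEF = EF − BF + BE,
  ∂AEF = EF − AF + AE.
This gives a 9×6 integer matrix of rank 5; reducing to Smith normal form yields diagonal entries (1,1,1,1,1).

Reading off H_k = ker ∂_k / im ∂_{k+1}:

  H_0: rank C_0 − rank ∂_1 = 5 − 4 = 1, and the invariant factors of ∂_1 are all 1, so H_0 ≅ Z.
  H_1: rank ker ∂_1 − rank ∂_2 = (9 − 4) − 5 = 0, and the invariant factors of ∂_2 are all 1, so H_1 ≅ 0.
  H_2: rank ker ∂_2 − rank ∂_3 = (6 − 5) − 0 = 1, and there is no ∂_3, so H_2 ≅ Z.

H_0 = Z,  H_1 = 0,  H_2 = Z.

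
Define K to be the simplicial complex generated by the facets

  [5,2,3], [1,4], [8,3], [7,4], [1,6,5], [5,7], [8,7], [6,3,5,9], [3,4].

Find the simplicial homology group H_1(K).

Take the total order 1 < 2 < 3 < 4 < 5 < 6 < 7 < 8 < 9 on the vertex set. Then K (dimension 3) consists of the simplices:

  0-simplices (9): [1], [2], [3], [4], [5], [6], [7], [8], [9]
  1-simplices (16): [1,4], [1,5], [1,6], [2,3], [2,5], [3,4], [3,5], [3,6], [3,8], [3,9], [4,7], [5,6], [5,7], [5,9], [6,9], [7,8]
  2-simplices (6): [1,5,6], [2,3,5], [3,5,6], [3,5,9], [3,6,9], [5,6,9]
  3-simplices (1): [3,5,6,9]

giving chain groups C_0 ≅ Z^9, C_1 ≅ Z^16, C_2 ≅ Z^6, C_3 ≅ Z^1.

∂_1: C_1 → C_0 is given by ∂[p,q] = [q] − [p].
The resulting 9×16 matrix has rank 8, and its Smith normal form has invariant factors (1,1,1,1,1,1,1,1).

∂_2: C_2 → C_1 maps a triangle to the signed sum of its edges. For instance
  ∂[3,6,9] = [6,9] − [3,9] + [3,6],
  ∂[3,5,6] = [5,6] − [3,6] + [3,5].
As a 16×6 matrix over Z this has rank 5, with invariant factors (1,1,1,1,1).

∂_3: C_3 → C_2 sends each 3-simplex σ to the alternating sum Σ_i (−1)^i (σ with its i-th vertex removed). For instance
  ∂[3,5,6,9] = [5,6,9] − [3,6,9] + [3,5,9] − [3,5,6].
The resulting 6×1 matrix has rank 1, and its Smith normal form has invariant factors (1).

From H_k ≅ ker(∂_k) / im(∂_{k+1}) we obtain:

  H_1: rank ker ∂_1 − rank ∂_2 = (16 − 8) − 5 = 3, and the invariant factors of ∂_2 are all 1, so H_1 ≅ Z^3.

H_1 ≅ Z^3.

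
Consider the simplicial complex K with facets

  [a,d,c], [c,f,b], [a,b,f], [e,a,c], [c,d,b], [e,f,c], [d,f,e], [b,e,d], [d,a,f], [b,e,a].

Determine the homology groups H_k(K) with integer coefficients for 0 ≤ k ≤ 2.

K has 6 vertices, 15 edges, 10 triangles.
rank ∂_0 = 0, rank ∂_1 = 5 ⇒ b_0 = 6 − 0 − 5 = 1; all invariant factors of ∂_1 are 1 so no torsion. So H_0 ≅ Z.
rank ∂_1 = 5, rank ∂_2 = 10 ⇒ b_1 = 15 − 5 − 10 = 0; ∂_2 has invariant factor(s) [2] giving torsion. So H_1 ≅ Z/2.
rank ∂_2 = 10, rank ∂_3 = 0 ⇒ b_2 = 10 − 10 − 0 = 0. So H_2 ≅ 0.

H_0 ≅ Z,  H_1 ≅ Z/2,  H_2 = 0.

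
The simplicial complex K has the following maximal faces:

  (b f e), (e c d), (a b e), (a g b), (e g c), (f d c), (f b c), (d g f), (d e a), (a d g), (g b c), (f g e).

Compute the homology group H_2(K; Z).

Take the total order a < b < c < d < e < f < g on the vertex set. Then K (dimension 2) consists of the simplices:

  0-simplices (7): a, b, c, d, e, f, g
  1-simplices (18): ab, ad, ae, ag, bc, be, bf, bg, cd, ce, cf, cg, de, df, dg, ef, eg, fg
  2-simplices (12): abe, abg, ade, adg, bcf, bcg, bef, cde, cdf, ceg, dfg, efg

Hence C_0 ≅ Z^7, C_1 ≅ Z^18, C_2 ≅ Z^12.

∂_1: C_1 → C_0 sends each edge [p,q] (with p < q) to q − p. For instance
  ∂ad = d − a.
The 7×18 boundary matrix has rank 6 and Smith normal form diag(1,1,1,1,1,1).

∂_2: C_2 → C_1 sends each 2-simplex [p,q,r] to [q,r] − [p,r] + [p,q]. For instance
  ∂bcf = cf − bf + bc,
  ∂abe = be − ae + ab.
This gives a 18×12 integer matrix of rank 12; reducing to Smith normal form yields diagonal entries (1,1,1,1,1,1,1,1,1,1,1,2).

Reading off H_k = ker ∂_k / im ∂_{k+1}:

  H_2: rank ker ∂_2 − rank ∂_3 = (12 − 12) − 0 = 0, and there is no ∂_3, so H_2 ≅ 0.

(K is a triangulation of the real projective plane RP^2.)

H_2 ≅ 0.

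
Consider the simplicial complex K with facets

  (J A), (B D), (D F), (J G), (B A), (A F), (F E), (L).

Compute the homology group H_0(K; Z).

H_0 ≅ Z^2.

Order the vertices as A < B < D < E < F < G < J < L. Listing each simplex with vertices in this order, K has dimension 1 with simplices:

  0-simplices (8): A, B, D, E, F, G, J, L
  1-simplices (7): AB, AF, AJ, BD, DF, EF, GJ

Hence C_0 ≅ Z^8, C_1 ≅ Z^7.

Boundary ∂_1: C_1 → C_0 maps an edge to its endpoints' difference, ∂[p,q] = q − p. For instance
  ∂AF = F − A.
This gives a 8×7 integer matrix of rank 6; reducing to Smith normal form yields diagonal entries (1,1,1,1,1,1).

Computing H_k = (kernel of ∂_k) / (image of ∂_{k+1}):

  H_0: rank C_0 − rank ∂_1 = 8 − 6 = 2, and the invariant factors of ∂_1 are all 1, so H_0 ≅ Z^2.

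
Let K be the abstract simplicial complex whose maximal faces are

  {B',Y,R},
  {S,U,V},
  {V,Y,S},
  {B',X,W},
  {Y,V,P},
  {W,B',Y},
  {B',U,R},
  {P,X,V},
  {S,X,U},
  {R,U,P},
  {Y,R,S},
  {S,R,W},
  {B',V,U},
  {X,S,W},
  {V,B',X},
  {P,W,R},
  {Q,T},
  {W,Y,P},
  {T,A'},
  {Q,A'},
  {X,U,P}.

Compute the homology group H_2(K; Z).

H_2 ≅ 0.

Order the vertices as P < Q < R < S < T < U < V < W < X < Y < A' < B'. Listing each simplex with vertices in this order, K has dimension 2 with simplices:

  0-simplices (12): [P], [Q], [R], [S], [T], [U], [V], [W], [X], [Y], [A'], [B']
  1-simplices (30): (30 of them)
  2-simplices (18): (18 of them)

Hence C_0 ≅ Z^12, C_1 ≅ Z^30, C_2 ≅ Z^18.

∂_1: C_1 → C_0 maps an edge to its endpoints' difference, ∂[p,q] = q − p.
As a 12×30 matrix over Z this has rank 10, with invariant factors (1,1,1,1,1,1,1,1,1,1).

The boundary map ∂_2: C_2 → C_1 sends each 2-simplex [p,q,r] to [q,r] − [p,r] + [p,q]. For instance
  ∂[U,V,B'] = [V,B'] − [U,B'] + [U,V],
  ∂[P,W,Y] = [W,Y] − [P,Y] + [P,W].
This gives a 30×18 integer matrix of rank 18; reducing to Smith normal form yields diagonal entries (1,1,1,1,1,1,1,1,1,1,1,1,1,1,1,1,1,2).

Reading off H_k = ker ∂_k / im ∂_{k+1}:

  H_2: rank ker ∂_2 − rank ∂_3 = (18 − 18) − 0 = 0, and there is no ∂_3, so H_2 = 0.

(K is a triangulation of the disjoint union of the Klein bottle and the circle S^1.)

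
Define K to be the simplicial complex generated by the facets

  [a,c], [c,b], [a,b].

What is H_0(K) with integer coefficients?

H_0 = Z.

Fix the vertex order a < b < c and write every simplex with vertices in increasing order. Then dim K = 1 and the simplices of K are:

  0-simplices (3): a, b, c
  1-simplices (3): ab, ac, bc

Hence C_0 ≅ Z^3, C_1 ≅ Z^3.

∂_1: C_1 → C_0 maps an edge to its endpoints' difference, ∂[p,q] = q − p.
This gives a 3×3 integer matrix of rank 2; reducing to Smith normal form yields diagonal entries (1,1).

Computing H_k = (kernel of ∂_k) / (image of ∂_{k+1}):

  H_0: rank C_0 − rank ∂_1 = 3 − 2 = 1, and the invariant factors of ∂_1 are all 1, so H_0 = Z.

(K is a triangulation of the circle S^1.)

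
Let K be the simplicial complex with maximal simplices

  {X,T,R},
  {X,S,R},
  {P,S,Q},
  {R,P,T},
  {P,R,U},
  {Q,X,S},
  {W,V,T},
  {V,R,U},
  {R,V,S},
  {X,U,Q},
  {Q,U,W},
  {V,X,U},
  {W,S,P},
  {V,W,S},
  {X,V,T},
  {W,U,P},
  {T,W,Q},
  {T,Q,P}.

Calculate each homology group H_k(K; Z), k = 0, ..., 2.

H_0 = Z,  H_1 = Z ⊕ Z/2Z,  H_2 = 0.

We work with the vertex ordering P < Q < R < S < T < U < V < W < X. The simplices of K, each written with vertices in increasing order, are:

  0-simplices (9): P, Q, R, S, T, U, V, W, X
  1-simplices (27): PQ, PR, PS, PT, PU, PW, QS, QT, QU, QW, QX, RS, RT, RU, RV, RX, SV, SW, SX, TV, TW, TX, UV, UW, UX, VW, VX
  2-simplices (18): PQS, PQT, PRT, PRU, PSW, PUW, QSX, QTW, QUW, QUX, RSV, RSX, RTX, RUV, SVW, TVW, TVX, UVX

Hence C_0 ≅ Z^9, C_1 ≅ Z^27, C_2 ≅ Z^18.

The boundary map ∂_1: C_1 → C_0 sends each edge [p,q] (with p < q) to q − p. For instance
  ∂TW = W − T.
This gives a 9×27 integer matrix of rank 8; reducing to Smith normal form yields diagonal entries (1,1,1,1,1,1,1,1).

The boundary map ∂_2: C_2 → C_1 maps a triangle to the signed sum of its edges. For instance
  ∂SVW = VW − SW + SV,
  ∂RSV = SV − RV + RS.
The 27×18 boundary matrix has rank 18 and Smith normal form diag(1,1,1,1,1,1,1,1,1,1,1,1,1,1,1,1,1,2).

Computing H_k = (kernel of ∂_k) / (image of ∂_{k+1}):

  H_0: rank C_0 − rank ∂_1 = 9 − 8 = 1, and the invariant factors of ∂_1 are all 1, so H_0 ≅ Z.
  H_1: rank ker ∂_1 − rank ∂_2 = (27 − 8) − 18 = 1, and ∂_2 has invariant factor 2 > 1, so H_1 ≅ Z ⊕ Z/2Z.
  H_2: rank ker ∂_2 − rank ∂_3 = (18 − 18) − 0 = 0, and there is no ∂_3, so H_2 ≅ 0.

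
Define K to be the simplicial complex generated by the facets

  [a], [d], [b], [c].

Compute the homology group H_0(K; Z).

H_0 = Z^4.

We work with the vertex ordering a < b < c < d. The simplices of K, each written with vertices in increasing order, are:

  0-simplices (4): a, b, c, d

giving chain groups C_0 ≅ Z^4.

Now H_k = ker ∂_k / im ∂_{k+1}, so:

  H_0: rank C_0 − rank ∂_1 = 4 − 0 = 4, and there is no ∂_1, so H_0 ≅ Z^4.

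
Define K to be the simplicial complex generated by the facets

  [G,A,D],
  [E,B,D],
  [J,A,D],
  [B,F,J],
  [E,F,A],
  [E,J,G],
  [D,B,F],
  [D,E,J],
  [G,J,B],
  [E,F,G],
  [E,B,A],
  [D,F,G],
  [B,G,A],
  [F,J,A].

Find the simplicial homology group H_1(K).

H_1 ≅ Z^2.

We work with the vertex ordering A < B < D < E < F < G < J. The simplices of K, each written with vertices in increasing order, are:

  0-simplices (7): A, B, D, E, F, G, J
  1-simplices (21): AB, AD, AE, AF, AG, AJ, BD, BE, BF, BG, BJ, DE, DF, DG, DJ, EF, EG, EJ, FG, FJ, GJ
  2-simplices (14): ABE, ABG, ADG, ADJ, AEF, AFJ, BDE, BDF, BFJ, BGJ, DEJ, DFG, EFG, EGJ

so the chain groups are C_0 ≅ Z^7, C_1 ≅ Z^21, C_2 ≅ Z^14.

Boundary ∂_1: C_1 → C_0 maps an edge to its endpoints' difference, ∂[p,q] = q − p. For instance
  ∂BF = F − B.
The resulting 7×21 matrix has rank 6, and its Smith normal form has invariant factors (1,1,1,1,1,1).

The boundary map ∂_2: C_2 → C_1 sends each 2-simplex [p,q,r] to [q,r] − [p,r] + [p,q]. For instance
  ∂DFG = FG − DG + DF,
  ∂EFG = FG − EG + EF.
The 21×14 boundary matrix has rank 13 and Smith normal form diag(1,1,1,1,1,1,1,1,1,1,1,1,1).

From H_k ≅ ker(∂_k) / im(∂_{k+1}) we obtain:

  H_1: rank ker ∂_1 − rank ∂_2 = (21 − 6) − 13 = 2, and the invariant factors of ∂_2 are all 1, so H_1 ≅ Z^2.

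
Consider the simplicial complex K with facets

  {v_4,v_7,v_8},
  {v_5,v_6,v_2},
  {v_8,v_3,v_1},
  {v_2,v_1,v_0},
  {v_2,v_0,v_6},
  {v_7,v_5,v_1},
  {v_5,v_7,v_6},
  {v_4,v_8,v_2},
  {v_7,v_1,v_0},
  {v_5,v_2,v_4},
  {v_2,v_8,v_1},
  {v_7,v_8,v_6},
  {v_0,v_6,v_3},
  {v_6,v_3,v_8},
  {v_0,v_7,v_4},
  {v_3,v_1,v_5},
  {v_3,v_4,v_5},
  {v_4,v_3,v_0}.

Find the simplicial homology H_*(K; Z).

We work with the vertex ordering v_0 < v_1 < v_2 < v_3 < v_4 < v_5 < v_6 < v_7 < v_8. The simplices of K, each written with vertices in increasing order, are:

  0-simplices (9): [v_0], [v_1], [v_2], [v_3], [v_4], [v_5], [v_6], [v_7], [v_8]
  1-simplices (27): (27 of them)
  2-simplices (18): (18 of them)

giving chain groups C_0 ≅ Z^9, C_1 ≅ Z^27, C_2 ≅ Z^18.

∂_1: C_1 → C_0 is given by ∂[p,q] = [q] − [p].
The 9×27 boundary matrix has rank 8 and Smith normal form diag(1,1,1,1,1,1,1,1).

The boundary map ∂_2: C_2 → C_1 sends each 2-simplex [p,q,r] to [q,r] − [p,r] + [p,q]. For instance
  ∂[v_0,v_2,v_6] = [v_2,v_6] − [v_0,v_6] + [v_0,v_2],
  ∂[v_0,v_4,v_7] = [v_4,v_7] − [v_0,v_7] + [v_0,v_4].
This gives a 27×18 integer matrix of rank 17; reducing to Smith normal form yields diagonal entries (1,1,1,1,1,1,1,1,1,1,1,1,1,1,1,1,1).

From H_k ≅ ker(∂_k) / im(∂_{k+1}) we obtain:

  H_0: rank C_0 − rank ∂_1 = 9 − 8 = 1, and the invariant factors of ∂_1 are all 1, so H_0 ≅ Z.
  H_1: rank ker ∂_1 − rank ∂_2 = (27 − 8) − 17 = 2, and the invariant factors of ∂_2 are all 1, so H_1 ≅ Z^2.
  H_2: rank ker ∂_2 − rank ∂_3 = (18 − 17) − 0 = 1, and there is no ∂_3, so H_2 ≅ Z.

As a check, the Euler characteristic is 9 − 27 + 18 = 0, which agrees with 1 − 2 + 1 = 0.
(K is a triangulation of the torus T^2.)

H_0 ≅ Z,  H_1 ≅ Z^2,  H_2 ≅ Z.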